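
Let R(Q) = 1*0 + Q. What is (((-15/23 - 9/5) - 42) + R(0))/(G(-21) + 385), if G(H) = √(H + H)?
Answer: -56232/487163 + 5112*I*√42/17050705 ≈ -0.11543 + 0.001943*I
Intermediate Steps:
G(H) = √2*√H (G(H) = √(2*H) = √2*√H)
R(Q) = Q (R(Q) = 0 + Q = Q)
(((-15/23 - 9/5) - 42) + R(0))/(G(-21) + 385) = (((-15/23 - 9/5) - 42) + 0)/(√2*√(-21) + 385) = (((-15*1/23 - 9*⅕) - 42) + 0)/(√2*(I*√21) + 385) = (((-15/23 - 9/5) - 42) + 0)/(I*√42 + 385) = ((-282/115 - 42) + 0)/(385 + I*√42) = (-5112/115 + 0)/(385 + I*√42) = -5112/115/(385 + I*√42) = -5112/(115*(385 + I*√42))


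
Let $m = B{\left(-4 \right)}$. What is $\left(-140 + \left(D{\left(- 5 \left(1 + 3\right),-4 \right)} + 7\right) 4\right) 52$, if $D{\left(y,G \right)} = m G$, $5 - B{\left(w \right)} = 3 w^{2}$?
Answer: $29952$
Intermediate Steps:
$B{\left(w \right)} = 5 - 3 w^{2}$
$m = -43$ ($m = 5 - 3 \left(-4\right)^{2} = 5 - 48 = -43$)
$D{\left(y,G \right)} = - 43 G$
$\left(-140 + \left(D{\left(- 5 \left(1 + 3\right),-4 \right)} + 7\right) 4\right) 52 = \left(-140 + \left(\left(-43\right) \left(-4\right) + 7\right) 4\right) 52 = \left(-140 + \left(172 + 7\right) 4\right) 52 = \left(-140 + 179 \cdot 4\right) 52 = \left(-140 + 716\right) 52 = 576 \cdot 52 = 29952$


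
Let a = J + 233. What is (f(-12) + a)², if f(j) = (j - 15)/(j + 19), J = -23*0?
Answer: 2572816/49 ≈ 52506.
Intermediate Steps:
J = 0
a = 233 (a = 0 + 233 = 233)
f(j) = (-15 + j)/(19 + j)
(f(-12) + a)² = ((-15 - 12)/(19 - 12) + 233)² = (-27/7 + 233)² = (1604/7)² = 2572816/49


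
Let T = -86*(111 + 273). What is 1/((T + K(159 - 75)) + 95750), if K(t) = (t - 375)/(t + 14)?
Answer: 98/6146857 ≈ 1.5943e-5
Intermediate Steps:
K(t) = (-375 + t)/(14 + t)
T = -33024 (T = -86*384 = -33024)
1/((T + K(159 - 75)) + 95750) = 1/((-33024 + (-375 + (159 - 75))/(14 + (159 - 75))) + 95750) = 1/((-33024 + (-375 + 84)/(14 + 84)) + 95750) = 1/((-33024 - 291/98) + 95750) = 1/(-3236643/98 + 95750) = 1/(6146857/98) = 98/6146857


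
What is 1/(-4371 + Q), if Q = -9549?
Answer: -1/13920 ≈ -7.1839e-5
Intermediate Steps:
1/(-4371 + Q) = 1/(-4371 - 9549) = 1/(-13920) = -1/13920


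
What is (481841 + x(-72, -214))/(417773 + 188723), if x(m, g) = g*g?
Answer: 47967/55136 ≈ 0.86998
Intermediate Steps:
x(m, g) = g²
(481841 + x(-72, -214))/(417773 + 188723) = (481841 + (-214)²)/(417773 + 188723) = (481841 + 45796)/606496 = 527637*(1/606496) = 47967/55136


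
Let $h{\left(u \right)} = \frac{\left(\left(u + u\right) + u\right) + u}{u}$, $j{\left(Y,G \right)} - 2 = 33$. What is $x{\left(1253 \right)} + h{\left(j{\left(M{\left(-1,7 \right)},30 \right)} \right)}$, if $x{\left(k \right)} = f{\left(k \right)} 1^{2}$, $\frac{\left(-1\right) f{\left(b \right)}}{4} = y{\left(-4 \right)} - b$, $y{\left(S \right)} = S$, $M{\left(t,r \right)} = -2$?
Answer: $5032$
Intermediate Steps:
$f{\left(b \right)} = 16 + 4 b$ ($f{\left(b \right)} = - 4 \left(-4 - b\right) = 16 + 4 b$)
$x{\left(k \right)} = 16 + 4 k$ ($x{\left(k \right)} = \left(16 + 4 k\right) 1^{2} = \left(16 + 4 k\right) 1 = 16 + 4 k$)
$j{\left(Y,G \right)} = 35$ ($j{\left(Y,G \right)} = 2 + 33 = 35$)
$h{\left(u \right)} = 4$ ($h{\left(u \right)} = \frac{\left(2 u + u\right) + u}{u} = \frac{3 u + u}{u} = \frac{4 u}{u} = 4$)
$x{\left(1253 \right)} + h{\left(j{\left(M{\left(-1,7 \right)},30 \right)} \right)} = \left(16 + 4 \cdot 1253\right) + 4 = \left(16 + 5012\right) + 4 = 5028 + 4 = 5032$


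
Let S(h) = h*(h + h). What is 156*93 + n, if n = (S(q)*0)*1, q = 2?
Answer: 14508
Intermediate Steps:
S(h) = 2*h² (S(h) = h*(2*h) = 2*h²)
n = 0 (n = ((2*2²)*0)*1 = ((2*4)*0)*1 = (8*0)*1 = 0*1 = 0)
156*93 + n = 156*93 + 0 = 14508 + 0 = 14508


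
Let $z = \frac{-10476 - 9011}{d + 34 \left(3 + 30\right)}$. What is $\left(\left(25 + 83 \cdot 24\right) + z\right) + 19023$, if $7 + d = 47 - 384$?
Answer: $\frac{16349633}{778} \approx 21015.0$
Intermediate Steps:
$d = -344$ ($d = -7 + \left(47 - 384\right) = -7 - 337 = -344$)
$z = - \frac{19487}{778}$ ($z = \frac{-10476 - 9011}{-344 + 34 \left(3 + 30\right)} = - \frac{19487}{-344 + 34 \cdot 33} = - \frac{19487}{-344 + 1122} = - \frac{19487}{778} \approx -25.048$)
$\left(\left(25 + 83 \cdot 24\right) + z\right) + 19023 = \left(\left(25 + 83 \cdot 24\right) - \frac{19487}{778}\right) + 19023 = \left(\left(25 + 1992\right) - \frac{19487}{778}\right) + 19023 = \left(2017 - \frac{19487}{778}\right) + 19023 = \frac{1549739}{778} + 19023 = \frac{16349633}{778}$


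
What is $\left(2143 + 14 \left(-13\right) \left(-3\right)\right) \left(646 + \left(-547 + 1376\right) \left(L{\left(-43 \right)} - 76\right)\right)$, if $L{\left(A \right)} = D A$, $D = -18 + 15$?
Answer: $119883687$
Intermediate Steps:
$D = -3$
$L{\left(A \right)} = - 3 A$
$\left(2143 + 14 \left(-13\right) \left(-3\right)\right) \left(646 + \left(-547 + 1376\right) \left(L{\left(-43 \right)} - 76\right)\right) = \left(2143 + 14 \left(-13\right) \left(-3\right)\right) \left(646 + \left(-547 + 1376\right) \left(\left(-3\right) \left(-43\right) - 76\right)\right) = \left(2143 - -546\right) \left(646 + 829 \left(129 - 76\right)\right) = \left(2143 + 546\right) \left(646 + 829 \cdot 53\right) = 2689 \left(646 + 43937\right) = 2689 \cdot 44583 = 119883687$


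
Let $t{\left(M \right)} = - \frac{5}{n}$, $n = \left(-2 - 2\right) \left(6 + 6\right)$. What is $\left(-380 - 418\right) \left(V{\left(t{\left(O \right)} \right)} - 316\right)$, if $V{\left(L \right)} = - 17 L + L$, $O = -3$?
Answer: $253498$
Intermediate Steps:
$n = -48$ ($n = \left(-4\right) 12 = -48$)
$t{\left(M \right)} = \frac{5}{48}$ ($t{\left(M \right)} = - \frac{5}{-48} = \left(-5\right) \left(- \frac{1}{48}\right) = \frac{5}{48}$)
$V{\left(L \right)} = - 16 L$
$\left(-380 - 418\right) \left(V{\left(t{\left(O \right)} \right)} - 316\right) = \left(-380 - 418\right) \left(\left(-16\right) \frac{5}{48} - 316\right) = - 798 \left(- \frac{5}{3} - 316\right) = \left(-798\right) \left(- \frac{953}{3}\right) = 253498$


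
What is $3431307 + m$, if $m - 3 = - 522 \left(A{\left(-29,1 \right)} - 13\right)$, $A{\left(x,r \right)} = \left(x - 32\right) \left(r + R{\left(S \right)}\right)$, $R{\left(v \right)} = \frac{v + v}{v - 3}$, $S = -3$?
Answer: $3501780$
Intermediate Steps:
$R{\left(v \right)} = \frac{2 v}{-3 + v}$
$A{\left(x,r \right)} = \left(1 + r\right) \left(-32 + x\right)$ ($A{\left(x,r \right)} = \left(x - 32\right) \left(r + 2 \left(-3\right) \frac{1}{-3 - 3}\right) = \left(-32 + x\right) \left(r + 2 \left(-3\right) \frac{1}{-6}\right) = \left(-32 + x\right) \left(r + 2 \left(-3\right) \left(- \frac{1}{6}\right)\right) = \left(-32 + x\right) \left(r + 1\right) = \left(-32 + x\right) \left(1 + r\right) = \left(1 + r\right) \left(-32 + x\right)$)
$m = 70473$ ($m = 3 - 522 \left(\left(-32 - 29 - 32 + 1 \left(-29\right)\right) - 13\right) = 3 - 522 \left(\left(-32 - 29 - 32 - 29\right) - 13\right) = 3 - 522 \left(-122 - 13\right) = 3 - -70470 = 3 + 70470 = 70473$)
$3431307 + m = 3431307 + 70473 = 3501780$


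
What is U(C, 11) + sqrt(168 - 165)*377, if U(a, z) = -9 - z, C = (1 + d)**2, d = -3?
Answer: -20 + 377*sqrt(3) ≈ 632.98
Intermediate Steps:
C = 4 (C = (1 - 3)**2 = (-2)**2 = 4)
U(C, 11) + sqrt(168 - 165)*377 = (-9 - 1*11) + sqrt(168 - 165)*377 = (-9 - 11) + sqrt(3)*377 = -20 + 377*sqrt(3)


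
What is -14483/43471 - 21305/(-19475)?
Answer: 128818646/169319545 ≈ 0.76080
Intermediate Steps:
-14483/43471 - 21305/(-19475) = -14483*1/43471 - 21305*(-1/19475) = -14483/43471 + 4261/3895 = 128818646/169319545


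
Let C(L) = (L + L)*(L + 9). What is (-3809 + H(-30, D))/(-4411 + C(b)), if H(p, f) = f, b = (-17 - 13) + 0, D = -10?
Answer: 3819/3151 ≈ 1.2120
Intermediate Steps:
b = -30 (b = -30 + 0 = -30)
C(L) = 2*L*(9 + L) (C(L) = (2*L)*(9 + L) = 2*L*(9 + L))
(-3809 + H(-30, D))/(-4411 + C(b)) = (-3809 - 10)/(-4411 + 2*(-30)*(9 - 30)) = -3819/(-4411 + 2*(-30)*(-21)) = -3819/(-4411 + 1260) = -3819/(-3151) = -3819*(-1/3151) = 3819/3151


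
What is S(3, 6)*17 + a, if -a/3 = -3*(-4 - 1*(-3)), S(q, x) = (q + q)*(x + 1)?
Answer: 705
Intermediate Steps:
S(q, x) = 2*q*(1 + x) (S(q, x) = (2*q)*(1 + x) = 2*q*(1 + x))
a = -9 (a = -(-9)*(-4 - 1*(-3)) = -(-9)*(-4 + 3) = -(-9)*(-1) = -3*3 = -9)
S(3, 6)*17 + a = (2*3*(1 + 6))*17 - 9 = (2*3*7)*17 - 9 = 42*17 - 9 = 714 - 9 = 705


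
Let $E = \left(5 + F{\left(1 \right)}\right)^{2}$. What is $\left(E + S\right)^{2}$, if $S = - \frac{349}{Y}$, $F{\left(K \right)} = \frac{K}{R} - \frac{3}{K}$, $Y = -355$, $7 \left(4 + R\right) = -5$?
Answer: $\frac{2610861345856}{149455694025} \approx 17.469$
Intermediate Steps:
$R = - \frac{33}{7}$ ($R = -4 + \frac{1}{7} \left(-5\right) = -4 - \frac{5}{7} = - \frac{33}{7} \approx -4.7143$)
$F{\left(K \right)} = - \frac{3}{K} - \frac{7 K}{33}$ ($F{\left(K \right)} = \frac{K}{- \frac{33}{7}} - \frac{3}{K} = K \left(- \frac{7}{33}\right) - \frac{3}{K} = - \frac{7 K}{33} - \frac{3}{K} = - \frac{3}{K} - \frac{7 K}{33}$)
$E = \frac{3481}{1089}$ ($E = \left(5 - \left(\frac{7}{33} + \frac{3}{1}\right)\right)^{2} = \left(5 - \frac{106}{33}\right)^{2} = \left(\frac{59}{33}\right)^{2} = \frac{3481}{1089} \approx 3.1965$)
$S = \frac{349}{355}$ ($S = - \frac{349}{-355} = \left(-349\right) \left(- \frac{1}{355}\right) = \frac{349}{355} \approx 0.9831$)
$\left(E + S\right)^{2} = \left(\frac{3481}{1089} + \frac{349}{355}\right)^{2} = \left(\frac{1615816}{386595}\right)^{2} = \frac{2610861345856}{149455694025}$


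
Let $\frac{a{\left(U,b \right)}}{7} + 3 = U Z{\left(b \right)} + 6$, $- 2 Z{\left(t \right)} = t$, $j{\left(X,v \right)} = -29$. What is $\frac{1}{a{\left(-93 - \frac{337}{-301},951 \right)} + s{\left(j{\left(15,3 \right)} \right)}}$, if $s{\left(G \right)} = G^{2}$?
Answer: $\frac{43}{13187494} \approx 3.2607 \cdot 10^{-6}$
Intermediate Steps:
$Z{\left(t \right)} = - \frac{t}{2}$
$a{\left(U,b \right)} = 21 - \frac{7 U b}{2}$ ($a{\left(U,b \right)} = -21 + 7 \left(U \left(- \frac{b}{2}\right) + 6\right) = -21 + 7 \left(- \frac{U b}{2} + 6\right) = -21 + 7 \left(6 - \frac{U b}{2}\right) = -21 - \left(-42 + \frac{7 U b}{2}\right) = 21 - \frac{7 U b}{2}$)
$\frac{1}{a{\left(-93 - \frac{337}{-301},951 \right)} + s{\left(j{\left(15,3 \right)} \right)}} = \frac{1}{\left(21 - \frac{7}{2} \left(-93 - \frac{337}{-301}\right) 951\right) + \left(-29\right)^{2}} = \frac{1}{\left(21 - \frac{7}{2} \left(-93 - 337 \left(- \frac{1}{301}\right)\right) 951\right) + 841} = \frac{1}{\left(21 - \frac{7}{2} \left(-93 - - \frac{337}{301}\right) 951\right) + 841} = \frac{1}{\left(21 - \frac{7}{2} \left(-93 + \frac{337}{301}\right) 951\right) + 841} = \frac{1}{\left(21 - \left(- \frac{13828}{43}\right) 951\right) + 841} = \frac{1}{\left(21 + \frac{13150428}{43}\right) + 841} = \frac{1}{\frac{13151331}{43} + 841} = \frac{1}{\frac{13187494}{43}} = \frac{43}{13187494}$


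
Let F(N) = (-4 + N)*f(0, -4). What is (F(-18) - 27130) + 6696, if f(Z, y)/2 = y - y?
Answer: -20434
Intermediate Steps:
f(Z, y) = 0 (f(Z, y) = 2*(y - y) = 2*0 = 0)
F(N) = 0 (F(N) = (-4 + N)*0 = 0)
(F(-18) - 27130) + 6696 = (0 - 27130) + 6696 = -27130 + 6696 = -20434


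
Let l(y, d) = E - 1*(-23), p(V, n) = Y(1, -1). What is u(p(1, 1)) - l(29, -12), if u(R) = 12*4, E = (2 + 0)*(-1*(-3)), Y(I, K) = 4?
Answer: 19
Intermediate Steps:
p(V, n) = 4
E = 6 (E = 2*3 = 6)
l(y, d) = 29 (l(y, d) = 6 - 1*(-23) = 6 + 23 = 29)
u(R) = 48
u(p(1, 1)) - l(29, -12) = 48 - 1*29 = 48 - 29 = 19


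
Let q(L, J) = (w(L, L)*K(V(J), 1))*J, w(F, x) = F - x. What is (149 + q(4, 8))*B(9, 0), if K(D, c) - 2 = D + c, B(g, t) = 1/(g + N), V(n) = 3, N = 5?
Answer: 149/14 ≈ 10.643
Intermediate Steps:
B(g, t) = 1/(5 + g) (B(g, t) = 1/(g + 5) = 1/(5 + g))
K(D, c) = 2 + D + c (K(D, c) = 2 + (D + c) = 2 + D + c)
q(L, J) = 0 (q(L, J) = ((L - L)*(2 + 3 + 1))*J = (0*6)*J = 0*J = 0)
(149 + q(4, 8))*B(9, 0) = (149 + 0)/(5 + 9) = 149/14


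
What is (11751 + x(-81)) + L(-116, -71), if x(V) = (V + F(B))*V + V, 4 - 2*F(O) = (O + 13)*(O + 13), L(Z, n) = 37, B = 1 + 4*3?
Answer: 45484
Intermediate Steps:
B = 13 (B = 1 + 12 = 13)
F(O) = 2 - (13 + O)²/2 (F(O) = 2 - (O + 13)*(O + 13)/2 = 2 - (13 + O)*(13 + O)/2 = 2 - (13 + O)²/2)
x(V) = V + V*(-336 + V) (x(V) = (V + (2 - (13 + 13)²/2))*V + V = (V + (2 - ½*26²))*V + V = (V + (2 - ½*676))*V + V = (V + (2 - 338))*V + V = (V - 336)*V + V = (-336 + V)*V + V = V*(-336 + V) + V = V + V*(-336 + V))
(11751 + x(-81)) + L(-116, -71) = (11751 - 81*(-335 - 81)) + 37 = (11751 - 81*(-416)) + 37 = (11751 + 33696) + 37 = 45447 + 37 = 45484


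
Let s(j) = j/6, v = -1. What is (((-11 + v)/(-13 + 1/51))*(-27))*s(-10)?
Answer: 13770/331 ≈ 41.601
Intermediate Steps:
s(j) = j/6 (s(j) = j*(⅙) = j/6)
(((-11 + v)/(-13 + 1/51))*(-27))*s(-10) = (((-11 - 1)/(-13 + 1/51))*(-27))*((⅙)*(-10)) = (-12/(-13 + 1/51)*(-27))*(-5/3) = (-12/(-662/51)*(-27))*(-5/3) = (-12*(-51/662)*(-27))*(-5/3) = ((306/331)*(-27))*(-5/3) = -8262/331*(-5/3) = 13770/331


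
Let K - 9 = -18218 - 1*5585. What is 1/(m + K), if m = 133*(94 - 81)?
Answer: -1/22065 ≈ -4.5321e-5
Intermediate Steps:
K = -23794 (K = 9 + (-18218 - 1*5585) = 9 + (-18218 - 5585) = 9 - 23803 = -23794)
m = 1729 (m = 133*13 = 1729)
1/(m + K) = 1/(1729 - 23794) = 1/(-22065) = -1/22065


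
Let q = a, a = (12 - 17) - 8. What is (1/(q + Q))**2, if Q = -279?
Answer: 1/85264 ≈ 1.1728e-5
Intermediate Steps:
a = -13 (a = -5 - 8 = -13)
q = -13
(1/(q + Q))**2 = (1/(-13 - 279))**2 = (1/(-292))**2 = (-1/292)**2 = 1/85264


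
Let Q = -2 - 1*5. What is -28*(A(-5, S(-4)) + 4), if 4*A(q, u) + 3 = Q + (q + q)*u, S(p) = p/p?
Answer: 28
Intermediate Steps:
Q = -7 (Q = -2 - 5 = -7)
S(p) = 1
A(q, u) = -5/2 + q*u/2 (A(q, u) = -¾ + (-7 + (q + q)*u)/4 = -¾ + (-7 + (2*q)*u)/4 = -¾ + (-7 + 2*q*u)/4 = -¾ + (-7/4 + q*u/2) = -5/2 + q*u/2)
-28*(A(-5, S(-4)) + 4) = -28*((-5/2 + (½)*(-5)*1) + 4) = -28*((-5/2 - 5/2) + 4) = -28*(-5 + 4) = -28*(-1) = 28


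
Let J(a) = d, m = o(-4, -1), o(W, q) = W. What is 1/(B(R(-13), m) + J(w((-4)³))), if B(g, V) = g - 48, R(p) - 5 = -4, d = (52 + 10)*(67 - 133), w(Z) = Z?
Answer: -1/4139 ≈ -0.00024160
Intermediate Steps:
m = -4
d = -4092 (d = 62*(-66) = -4092)
R(p) = 1 (R(p) = 5 - 4 = 1)
J(a) = -4092
B(g, V) = -48 + g
1/(B(R(-13), m) + J(w((-4)³))) = 1/((-48 + 1) - 4092) = 1/(-47 - 4092) = 1/(-4139) = -1/4139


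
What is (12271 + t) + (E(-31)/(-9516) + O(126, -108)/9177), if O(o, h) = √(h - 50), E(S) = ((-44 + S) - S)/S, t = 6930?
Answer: 1416054538/73749 + I*√158/9177 ≈ 19201.0 + 0.0013697*I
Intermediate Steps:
E(S) = -44/S
O(o, h) = √(-50 + h)
(12271 + t) + (E(-31)/(-9516) + O(126, -108)/9177) = (12271 + 6930) + (-44/(-31)/(-9516) + √(-50 - 108)/9177) = 19201 + (-44*(-1/31)*(-1/9516) + √(-158)*(1/9177)) = 19201 + ((44/31)*(-1/9516) + (I*√158)*(1/9177)) = 19201 + (-11/73749 + I*√158/9177) = 1416054538/73749 + I*√158/9177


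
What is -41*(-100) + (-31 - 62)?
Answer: 4007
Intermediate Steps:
-41*(-100) + (-31 - 62) = 4100 - 93 = 4007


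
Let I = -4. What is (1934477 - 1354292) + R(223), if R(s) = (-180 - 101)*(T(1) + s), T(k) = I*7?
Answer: 525390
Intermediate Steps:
T(k) = -28 (T(k) = -4*7 = -28)
R(s) = 7868 - 281*s (R(s) = (-180 - 101)*(-28 + s) = -281*(-28 + s) = 7868 - 281*s)
(1934477 - 1354292) + R(223) = (1934477 - 1354292) + (7868 - 281*223) = 580185 + (7868 - 62663) = 580185 - 54795 = 525390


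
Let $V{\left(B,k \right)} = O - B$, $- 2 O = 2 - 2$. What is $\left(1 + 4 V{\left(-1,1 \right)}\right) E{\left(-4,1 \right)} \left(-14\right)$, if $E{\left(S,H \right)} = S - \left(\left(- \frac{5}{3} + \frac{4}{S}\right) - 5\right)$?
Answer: $- \frac{770}{3} \approx -256.67$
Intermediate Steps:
$O = 0$ ($O = - \frac{2 - 2}{2} = \left(- \frac{1}{2}\right) 0 = 0$)
$V{\left(B,k \right)} = - B$ ($V{\left(B,k \right)} = 0 - B = - B$)
$E{\left(S,H \right)} = \frac{20}{3} + S - \frac{4}{S}$ ($E{\left(S,H \right)} = S - \left(\left(\left(-5\right) \frac{1}{3} + \frac{4}{S}\right) - 5\right) = S - \left(\left(- \frac{5}{3} + \frac{4}{S}\right) - 5\right) = S - \left(- \frac{20}{3} + \frac{4}{S}\right) = S + \left(\frac{20}{3} - \frac{4}{S}\right) = \frac{20}{3} + S - \frac{4}{S}$)
$\left(1 + 4 V{\left(-1,1 \right)}\right) E{\left(-4,1 \right)} \left(-14\right) = \left(1 + 4 \left(\left(-1\right) \left(-1\right)\right)\right) \left(\frac{20}{3} - 4 - \frac{4}{-4}\right) \left(-14\right) = \left(1 + 4 \cdot 1\right) \left(\frac{20}{3} - 4 - -1\right) \left(-14\right) = \left(1 + 4\right) \left(\frac{20}{3} - 4 + 1\right) \left(-14\right) = 5 \cdot \frac{11}{3} \left(-14\right) = \frac{55}{3} \left(-14\right) = - \frac{770}{3}$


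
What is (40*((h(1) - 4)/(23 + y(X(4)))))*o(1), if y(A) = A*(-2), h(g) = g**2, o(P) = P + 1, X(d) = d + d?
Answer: -240/7 ≈ -34.286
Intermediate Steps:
X(d) = 2*d
o(P) = 1 + P
y(A) = -2*A
(40*((h(1) - 4)/(23 + y(X(4)))))*o(1) = (40*((1**2 - 4)/(23 - 4*4)))*(1 + 1) = (40*((1 - 4)/(23 - 2*8)))*2 = (40*(-3/(23 - 16)))*2 = (40*(-3/7))*2 = -120/7*2 = -240/7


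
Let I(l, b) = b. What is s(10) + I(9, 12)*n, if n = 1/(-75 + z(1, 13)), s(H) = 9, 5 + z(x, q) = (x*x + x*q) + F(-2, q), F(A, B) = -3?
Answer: 203/23 ≈ 8.8261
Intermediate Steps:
z(x, q) = -8 + x² + q*x (z(x, q) = -5 + ((x*x + x*q) - 3) = -5 + ((x² + q*x) - 3) = -5 + (-3 + x² + q*x) = -8 + x² + q*x)
n = -1/69 (n = 1/(-75 + (-8 + 1² + 13*1)) = 1/(-75 + (-8 + 1 + 13)) = 1/(-75 + 6) = 1/(-69) = -1/69 ≈ -0.014493)
s(10) + I(9, 12)*n = 9 + 12*(-1/69) = 9 - 4/23 = 203/23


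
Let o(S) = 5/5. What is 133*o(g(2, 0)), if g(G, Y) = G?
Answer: 133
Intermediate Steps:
o(S) = 1 (o(S) = 5*(⅕) = 1)
133*o(g(2, 0)) = 133*1 = 133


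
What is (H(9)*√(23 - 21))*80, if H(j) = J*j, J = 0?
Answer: 0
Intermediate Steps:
H(j) = 0 (H(j) = 0*j = 0)
(H(9)*√(23 - 21))*80 = (0*√(23 - 21))*80 = (0*√2)*80 = 0*80 = 0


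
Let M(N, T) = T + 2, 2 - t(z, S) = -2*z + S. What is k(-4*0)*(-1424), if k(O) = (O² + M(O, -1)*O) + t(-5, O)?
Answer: 11392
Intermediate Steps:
t(z, S) = 2 - S + 2*z (t(z, S) = 2 - (-2*z + S) = 2 - (S - 2*z) = 2 + (-S + 2*z) = 2 - S + 2*z)
M(N, T) = 2 + T
k(O) = -8 + O² (k(O) = (O² + (2 - 1)*O) + (2 - O + 2*(-5)) = (O² + 1*O) + (2 - O - 10) = (O² + O) + (-8 - O) = (O + O²) + (-8 - O) = -8 + O²)
k(-4*0)*(-1424) = (-8 + (-4*0)²)*(-1424) = (-8 + 0²)*(-1424) = (-8 + 0)*(-1424) = -8*(-1424) = 11392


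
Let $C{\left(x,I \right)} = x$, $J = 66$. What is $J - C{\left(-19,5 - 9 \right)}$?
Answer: $85$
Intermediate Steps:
$J - C{\left(-19,5 - 9 \right)} = 66 - -19 = 66 + 19 = 85$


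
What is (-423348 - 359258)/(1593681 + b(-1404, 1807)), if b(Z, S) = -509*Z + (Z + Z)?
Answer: -782606/2305509 ≈ -0.33945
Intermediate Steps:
b(Z, S) = -507*Z (b(Z, S) = -509*Z + 2*Z = -507*Z)
(-423348 - 359258)/(1593681 + b(-1404, 1807)) = (-423348 - 359258)/(1593681 - 507*(-1404)) = -782606/(1593681 + 711828) = -782606/2305509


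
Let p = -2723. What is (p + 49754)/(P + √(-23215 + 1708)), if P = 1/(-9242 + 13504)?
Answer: 200446122/390666998509 - 854301371964*I*√21507/390666998509 ≈ 0.00051309 - 320.7*I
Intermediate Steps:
P = 1/4262 ≈ 0.00023463
(p + 49754)/(P + √(-23215 + 1708)) = (-2723 + 49754)/(1/4262 + √(-23215 + 1708)) = 47031/(1/4262 + √(-21507)) = 47031/(1/4262 + I*√21507)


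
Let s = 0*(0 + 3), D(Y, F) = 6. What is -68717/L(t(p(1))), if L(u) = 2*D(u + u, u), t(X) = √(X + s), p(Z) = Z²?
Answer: -68717/12 ≈ -5726.4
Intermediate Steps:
s = 0 (s = 0*3 = 0)
t(X) = √X (t(X) = √(X + 0) = √X)
L(u) = 12 (L(u) = 2*6 = 12)
-68717/L(t(p(1))) = -68717/12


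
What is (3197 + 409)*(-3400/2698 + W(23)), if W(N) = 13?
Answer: 57108222/1349 ≈ 42334.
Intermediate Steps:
(3197 + 409)*(-3400/2698 + W(23)) = (3197 + 409)*(-3400/2698 + 13) = 3606*(-3400*1/2698 + 13) = 3606*(-1700/1349 + 13) = 3606*(15837/1349) = 57108222/1349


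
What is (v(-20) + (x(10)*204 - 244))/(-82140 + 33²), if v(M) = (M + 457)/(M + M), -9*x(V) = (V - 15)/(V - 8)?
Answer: 23791/9726120 ≈ 0.0024461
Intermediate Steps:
x(V) = -(-15 + V)/(9*(-8 + V)) (x(V) = -(V - 15)/(9*(V - 8)) = -(-15 + V)/(9*(-8 + V)))
v(M) = (457 + M)/(2*M) (v(M) = (457 + M)/((2*M)) = (457 + M)*(1/(2*M)) = (457 + M)/(2*M))
(v(-20) + (x(10)*204 - 244))/(-82140 + 33²) = ((½)*(457 - 20)/(-20) + (((15 - 1*10)/(9*(-8 + 10)))*204 - 244))/(-82140 + 33²) = ((½)*(-1/20)*437 + (((⅑)*(15 - 10)/2)*204 - 244))/(-82140 + 1089) = (-437/40 + (((⅑)*(½)*5)*204 - 244))/(-81051) = (-437/40 + ((5/18)*204 - 244))*(-1/81051) = (-437/40 + (170/3 - 244))*(-1/81051) = (-437/40 - 562/3)*(-1/81051) = -23791/120*(-1/81051) = 23791/9726120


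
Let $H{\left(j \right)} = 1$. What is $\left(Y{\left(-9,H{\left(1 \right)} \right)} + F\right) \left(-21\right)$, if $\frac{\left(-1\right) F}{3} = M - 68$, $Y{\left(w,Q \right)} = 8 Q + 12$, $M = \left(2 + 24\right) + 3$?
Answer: $-2877$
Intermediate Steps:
$M = 29$ ($M = 26 + 3 = 29$)
$Y{\left(w,Q \right)} = 12 + 8 Q$
$F = 117$ ($F = - 3 \left(29 - 68\right) = \left(-3\right) \left(-39\right) = 117$)
$\left(Y{\left(-9,H{\left(1 \right)} \right)} + F\right) \left(-21\right) = \left(\left(12 + 8 \cdot 1\right) + 117\right) \left(-21\right) = \left(\left(12 + 8\right) + 117\right) \left(-21\right) = \left(20 + 117\right) \left(-21\right) = 137 \left(-21\right) = -2877$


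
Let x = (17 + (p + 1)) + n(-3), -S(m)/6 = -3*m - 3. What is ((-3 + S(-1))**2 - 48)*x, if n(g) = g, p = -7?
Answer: -312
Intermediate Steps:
S(m) = 18 + 18*m (S(m) = -6*(-3*m - 3) = -6*(-3 - 3*m) = 18 + 18*m)
x = 8 (x = (17 + (-7 + 1)) - 3 = (17 - 6) - 3 = 11 - 3 = 8)
((-3 + S(-1))**2 - 48)*x = ((-3 + (18 + 18*(-1)))**2 - 48)*8 = ((-3 + (18 - 18))**2 - 48)*8 = ((-3 + 0)**2 - 48)*8 = ((-3)**2 - 48)*8 = (9 - 48)*8 = -39*8 = -312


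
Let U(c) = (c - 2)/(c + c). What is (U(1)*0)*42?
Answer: 0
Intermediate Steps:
U(c) = (-2 + c)/(2*c) (U(c) = (-2 + c)/((2*c)) = (-2 + c)*(1/(2*c)) = (-2 + c)/(2*c))
(U(1)*0)*42 = (((1/2)*(-2 + 1)/1)*0)*42 = (((1/2)*1*(-1))*0)*42 = -1/2*0*42 = 0*42 = 0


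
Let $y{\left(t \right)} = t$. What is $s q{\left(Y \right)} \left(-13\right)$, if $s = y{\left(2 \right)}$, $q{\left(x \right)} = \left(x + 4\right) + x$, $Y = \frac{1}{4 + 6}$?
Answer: $- \frac{546}{5} \approx -109.2$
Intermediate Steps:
$Y = \frac{1}{10} \approx 0.1$
$q{\left(x \right)} = 4 + 2 x$ ($q{\left(x \right)} = \left(4 + x\right) + x = 4 + 2 x$)
$s = 2$
$s q{\left(Y \right)} \left(-13\right) = 2 \left(4 + 2 \cdot \frac{1}{10}\right) \left(-13\right) = 2 \left(4 + \frac{1}{5}\right) \left(-13\right) = 2 \cdot \frac{21}{5} \left(-13\right) = \frac{42}{5} \left(-13\right) = - \frac{546}{5}$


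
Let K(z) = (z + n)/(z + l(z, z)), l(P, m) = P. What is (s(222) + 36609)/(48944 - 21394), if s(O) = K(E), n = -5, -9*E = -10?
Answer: 146429/110200 ≈ 1.3288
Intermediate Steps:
E = 10/9 (E = -⅑*(-10) = 10/9 ≈ 1.1111)
K(z) = (-5 + z)/(2*z) (K(z) = (z - 5)/(z + z) = (-5 + z)/((2*z)) = (-5 + z)*(1/(2*z)) = (-5 + z)/(2*z))
s(O) = -7/4 (s(O) = (-5 + 10/9)/(2*(10/9)) = (½)*(9/10)*(-35/9) = -7/4)
(s(222) + 36609)/(48944 - 21394) = (-7/4 + 36609)/(48944 - 21394) = (146429/4)/27550 = (146429/4)*(1/27550) = 146429/110200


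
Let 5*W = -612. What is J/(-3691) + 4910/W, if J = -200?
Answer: -45245825/1129446 ≈ -40.060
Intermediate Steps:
W = -612/5 (W = (1/5)*(-612) = -612/5 ≈ -122.40)
J/(-3691) + 4910/W = -200/(-3691) + 4910/(-612/5) = -200*(-1/3691) + 4910*(-5/612) = 200/3691 - 12275/306 = -45245825/1129446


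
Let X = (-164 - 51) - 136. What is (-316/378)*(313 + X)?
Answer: 6004/189 ≈ 31.767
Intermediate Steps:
X = -351 (X = -215 - 136 = -351)
(-316/378)*(313 + X) = (-316/378)*(313 - 351) = -316*1/378*(-38) = -158/189*(-38) = 6004/189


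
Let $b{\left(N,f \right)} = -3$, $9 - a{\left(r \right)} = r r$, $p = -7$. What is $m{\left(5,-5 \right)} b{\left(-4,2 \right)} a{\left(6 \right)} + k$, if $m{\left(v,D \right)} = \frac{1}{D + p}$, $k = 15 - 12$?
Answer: $- \frac{15}{4} \approx -3.75$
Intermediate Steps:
$a{\left(r \right)} = 9 - r^{2}$ ($a{\left(r \right)} = 9 - r r = 9 - r^{2}$)
$k = 3$ ($k = 15 - 12 = 3$)
$m{\left(v,D \right)} = \frac{1}{-7 + D}$ ($m{\left(v,D \right)} = \frac{1}{D - 7} = \frac{1}{-7 + D}$)
$m{\left(5,-5 \right)} b{\left(-4,2 \right)} a{\left(6 \right)} + k = \frac{\left(-3\right) \left(9 - 6^{2}\right)}{-7 - 5} + 3 = \frac{\left(-3\right) \left(9 - 36\right)}{-12} + 3 = - \frac{\left(-3\right) \left(9 - 36\right)}{12} + 3 = - \frac{\left(-3\right) \left(-27\right)}{12} + 3 = \left(- \frac{1}{12}\right) 81 + 3 = - \frac{27}{4} + 3 = - \frac{15}{4}$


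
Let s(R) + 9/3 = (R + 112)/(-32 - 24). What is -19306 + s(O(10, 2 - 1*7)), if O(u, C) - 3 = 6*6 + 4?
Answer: -1081459/56 ≈ -19312.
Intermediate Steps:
O(u, C) = 43 (O(u, C) = 3 + (6*6 + 4) = 3 + (36 + 4) = 3 + 40 = 43)
s(R) = -5 - R/56 (s(R) = -3 + (R + 112)/(-32 - 24) = -3 + (112 + R)/(-56) = -3 + (112 + R)*(-1/56) = -3 + (-2 - R/56) = -5 - R/56)
-19306 + s(O(10, 2 - 1*7)) = -19306 + (-5 - 1/56*43) = -19306 + (-5 - 43/56) = -19306 - 323/56 = -1081459/56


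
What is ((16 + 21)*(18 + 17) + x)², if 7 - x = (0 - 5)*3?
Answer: 1734489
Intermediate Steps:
x = 22 (x = 7 - (0 - 5)*3 = 7 - (-5)*3 = 7 - 1*(-15) = 7 + 15 = 22)
((16 + 21)*(18 + 17) + x)² = ((16 + 21)*(18 + 17) + 22)² = (37*35 + 22)² = (1295 + 22)² = 1317² = 1734489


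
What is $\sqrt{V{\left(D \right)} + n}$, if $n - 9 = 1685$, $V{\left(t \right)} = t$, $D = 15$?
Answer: $\sqrt{1709} \approx 41.34$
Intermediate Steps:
$n = 1694$ ($n = 9 + 1685 = 1694$)
$\sqrt{V{\left(D \right)} + n} = \sqrt{15 + 1694} = \sqrt{1709}$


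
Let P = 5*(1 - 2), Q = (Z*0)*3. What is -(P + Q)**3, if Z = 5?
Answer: 125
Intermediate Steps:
Q = 0 (Q = (5*0)*3 = 0*3 = 0)
P = -5 (P = 5*(-1) = -5)
-(P + Q)**3 = -(-5 + 0)**3 = -1*(-5)**3 = -1*(-125) = 125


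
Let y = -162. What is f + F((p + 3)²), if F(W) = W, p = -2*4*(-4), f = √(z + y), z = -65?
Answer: 1225 + I*√227 ≈ 1225.0 + 15.067*I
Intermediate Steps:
f = I*√227 (f = √(-65 - 162) = √(-227) = I*√227 ≈ 15.067*I)
p = 32 (p = -8*(-4) = 32)
f + F((p + 3)²) = I*√227 + (32 + 3)² = I*√227 + 35² = I*√227 + 1225 = 1225 + I*√227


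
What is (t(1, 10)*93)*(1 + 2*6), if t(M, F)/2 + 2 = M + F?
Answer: 21762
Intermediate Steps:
t(M, F) = -4 + 2*F + 2*M (t(M, F) = -4 + 2*(M + F) = -4 + 2*(F + M) = -4 + (2*F + 2*M) = -4 + 2*F + 2*M)
(t(1, 10)*93)*(1 + 2*6) = ((-4 + 2*10 + 2*1)*93)*(1 + 2*6) = ((-4 + 20 + 2)*93)*(1 + 12) = (18*93)*13 = 1674*13 = 21762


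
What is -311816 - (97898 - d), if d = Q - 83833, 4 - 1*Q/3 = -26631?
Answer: -413642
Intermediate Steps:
Q = 79905 (Q = 12 - 3*(-26631) = 12 + 79893 = 79905)
d = -3928 (d = 79905 - 83833 = -3928)
-311816 - (97898 - d) = -311816 - (97898 - 1*(-3928)) = -311816 - (97898 + 3928) = -311816 - 1*101826 = -311816 - 101826 = -413642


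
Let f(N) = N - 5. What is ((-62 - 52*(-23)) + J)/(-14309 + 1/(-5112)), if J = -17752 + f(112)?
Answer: 84404232/73147609 ≈ 1.1539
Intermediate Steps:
f(N) = -5 + N
J = -17645 (J = -17752 + (-5 + 112) = -17752 + 107 = -17645)
((-62 - 52*(-23)) + J)/(-14309 + 1/(-5112)) = ((-62 - 52*(-23)) - 17645)/(-14309 + 1/(-5112)) = ((-62 + 1196) - 17645)/(-14309 - 1/5112) = (1134 - 17645)/(-73147609/5112) = -16511*(-5112/73147609) = 84404232/73147609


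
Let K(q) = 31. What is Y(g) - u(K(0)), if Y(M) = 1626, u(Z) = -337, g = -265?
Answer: 1963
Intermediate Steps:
Y(g) - u(K(0)) = 1626 - 1*(-337) = 1626 + 337 = 1963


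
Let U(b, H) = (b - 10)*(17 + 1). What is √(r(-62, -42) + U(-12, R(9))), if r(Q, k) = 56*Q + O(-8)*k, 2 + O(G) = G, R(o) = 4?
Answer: 2*I*√862 ≈ 58.72*I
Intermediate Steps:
U(b, H) = -180 + 18*b (U(b, H) = (-10 + b)*18 = -180 + 18*b)
O(G) = -2 + G
r(Q, k) = -10*k + 56*Q (r(Q, k) = 56*Q + (-2 - 8)*k = 56*Q - 10*k = -10*k + 56*Q)
√(r(-62, -42) + U(-12, R(9))) = √((-10*(-42) + 56*(-62)) + (-180 + 18*(-12))) = √((420 - 3472) + (-180 - 216)) = √(-3052 - 396) = √(-3448) = 2*I*√862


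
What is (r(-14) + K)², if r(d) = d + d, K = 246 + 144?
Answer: 131044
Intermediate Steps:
K = 390
r(d) = 2*d
(r(-14) + K)² = (2*(-14) + 390)² = (-28 + 390)² = 362² = 131044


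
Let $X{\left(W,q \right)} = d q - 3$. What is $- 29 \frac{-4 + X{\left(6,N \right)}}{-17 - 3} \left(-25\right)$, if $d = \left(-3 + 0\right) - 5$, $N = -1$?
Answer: $- \frac{145}{4} \approx -36.25$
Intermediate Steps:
$d = -8$ ($d = -3 - 5 = -8$)
$X{\left(W,q \right)} = -3 - 8 q$ ($X{\left(W,q \right)} = - 8 q - 3 = -3 - 8 q$)
$- 29 \frac{-4 + X{\left(6,N \right)}}{-17 - 3} \left(-25\right) = - 29 \frac{-4 - -5}{-17 - 3} \left(-25\right) = - 29 \frac{-4 + \left(-3 + 8\right)}{-20} \left(-25\right) = - 29 \left(-4 + 5\right) \left(- \frac{1}{20}\right) \left(-25\right) = - 29 \cdot 1 \left(- \frac{1}{20}\right) \left(-25\right) = - 29 \left(- \frac{1}{20}\right) \left(-25\right) = - \frac{\left(-29\right) \left(-25\right)}{20} = \left(-1\right) \frac{145}{4} = - \frac{145}{4}$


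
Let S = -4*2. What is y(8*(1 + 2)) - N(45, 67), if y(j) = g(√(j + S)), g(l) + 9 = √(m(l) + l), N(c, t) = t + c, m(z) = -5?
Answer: -121 + I ≈ -121.0 + 1.0*I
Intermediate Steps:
S = -8
N(c, t) = c + t
g(l) = -9 + √(-5 + l)
y(j) = -9 + √(-5 + √(-8 + j)) (y(j) = -9 + √(-5 + √(j - 8)) = -9 + √(-5 + √(-8 + j)))
y(8*(1 + 2)) - N(45, 67) = (-9 + √(-5 + √(-8 + 8*(1 + 2)))) - (45 + 67) = (-9 + √(-5 + √(-8 + 8*3))) - 1*112 = (-9 + √(-5 + √(-8 + 24))) - 112 = (-9 + √(-5 + √16)) - 112 = (-9 + √(-5 + 4)) - 112 = (-9 + √(-1)) - 112 = (-9 + I) - 112 = -121 + I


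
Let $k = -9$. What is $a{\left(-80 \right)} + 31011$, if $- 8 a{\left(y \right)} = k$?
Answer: $\frac{248097}{8} \approx 31012.0$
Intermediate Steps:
$a{\left(y \right)} = \frac{9}{8}$ ($a{\left(y \right)} = \left(- \frac{1}{8}\right) \left(-9\right) = \frac{9}{8}$)
$a{\left(-80 \right)} + 31011 = \frac{9}{8} + 31011 = \frac{248097}{8}$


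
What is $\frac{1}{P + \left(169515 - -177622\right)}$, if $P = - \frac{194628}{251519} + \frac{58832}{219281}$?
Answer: $\frac{55153337839}{19145736356560283} \approx 2.8807 \cdot 10^{-6}$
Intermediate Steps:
$P = - \frac{27880856660}{55153337839}$ ($P = \left(-194628\right) \frac{1}{251519} + 58832 \cdot \frac{1}{219281} = - \frac{194628}{251519} + \frac{58832}{219281} = - \frac{27880856660}{55153337839} \approx -0.50552$)
$\frac{1}{P + \left(169515 - -177622\right)} = \frac{1}{- \frac{27880856660}{55153337839} + \left(169515 - -177622\right)} = \frac{1}{- \frac{27880856660}{55153337839} + \left(169515 + 177622\right)} = \frac{1}{- \frac{27880856660}{55153337839} + 347137} = \frac{1}{\frac{19145736356560283}{55153337839}} = \frac{55153337839}{19145736356560283}$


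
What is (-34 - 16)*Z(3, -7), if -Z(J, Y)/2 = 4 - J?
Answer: 100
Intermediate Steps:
Z(J, Y) = -8 + 2*J (Z(J, Y) = -2*(4 - J) = -8 + 2*J)
(-34 - 16)*Z(3, -7) = (-34 - 16)*(-8 + 2*3) = -50*(-8 + 6) = -50*(-2) = 100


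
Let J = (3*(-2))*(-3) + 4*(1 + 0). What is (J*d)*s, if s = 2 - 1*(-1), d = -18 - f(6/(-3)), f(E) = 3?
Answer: -1386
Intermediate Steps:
d = -21 (d = -18 - 1*3 = -18 - 3 = -21)
s = 3 (s = 2 + 1 = 3)
J = 22 (J = -6*(-3) + 4*1 = 18 + 4 = 22)
(J*d)*s = (22*(-21))*3 = -462*3 = -1386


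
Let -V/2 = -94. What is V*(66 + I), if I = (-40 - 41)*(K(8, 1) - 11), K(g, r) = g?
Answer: 58092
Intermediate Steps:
V = 188 (V = -2*(-94) = 188)
I = 243 (I = (-40 - 41)*(8 - 11) = -81*(-3) = 243)
V*(66 + I) = 188*(66 + 243) = 188*309 = 58092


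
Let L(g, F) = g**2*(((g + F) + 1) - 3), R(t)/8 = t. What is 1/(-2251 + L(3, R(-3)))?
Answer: -1/2458 ≈ -0.00040683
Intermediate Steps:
R(t) = 8*t
L(g, F) = g**2*(-2 + F + g) (L(g, F) = g**2*(((F + g) + 1) - 3) = g**2*((1 + F + g) - 3) = g**2*(-2 + F + g))
1/(-2251 + L(3, R(-3))) = 1/(-2251 + 3**2*(-2 + 8*(-3) + 3)) = 1/(-2251 + 9*(-2 - 24 + 3)) = 1/(-2251 + 9*(-23)) = 1/(-2251 - 207) = 1/(-2458) = -1/2458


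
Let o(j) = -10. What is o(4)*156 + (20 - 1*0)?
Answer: -1540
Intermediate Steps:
o(4)*156 + (20 - 1*0) = -10*156 + (20 - 1*0) = -1560 + (20 + 0) = -1560 + 20 = -1540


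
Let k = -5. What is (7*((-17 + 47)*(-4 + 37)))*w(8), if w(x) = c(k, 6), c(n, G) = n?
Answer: -34650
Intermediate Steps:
w(x) = -5
(7*((-17 + 47)*(-4 + 37)))*w(8) = (7*((-17 + 47)*(-4 + 37)))*(-5) = (7*(30*33))*(-5) = (7*990)*(-5) = 6930*(-5) = -34650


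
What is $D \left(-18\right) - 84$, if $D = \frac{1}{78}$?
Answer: $- \frac{1095}{13} \approx -84.231$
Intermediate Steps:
$D = \frac{1}{78} \approx 0.012821$
$D \left(-18\right) - 84 = \frac{1}{78} \left(-18\right) - 84 = - \frac{3}{13} - 84 = - \frac{1095}{13}$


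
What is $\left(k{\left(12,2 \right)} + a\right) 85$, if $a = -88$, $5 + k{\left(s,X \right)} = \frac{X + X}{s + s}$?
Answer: $- \frac{47345}{6} \approx -7890.8$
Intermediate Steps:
$k{\left(s,X \right)} = -5 + \frac{X}{s}$ ($k{\left(s,X \right)} = -5 + \frac{X + X}{s + s} = -5 + \frac{2 X}{2 s} = -5 + 2 X \frac{1}{2 s} = -5 + \frac{X}{s}$)
$\left(k{\left(12,2 \right)} + a\right) 85 = \left(\left(-5 + \frac{2}{12}\right) - 88\right) 85 = \left(\left(-5 + 2 \cdot \frac{1}{12}\right) - 88\right) 85 = \left(\left(-5 + \frac{1}{6}\right) - 88\right) 85 = \left(- \frac{29}{6} - 88\right) 85 = \left(- \frac{557}{6}\right) 85 = - \frac{47345}{6}$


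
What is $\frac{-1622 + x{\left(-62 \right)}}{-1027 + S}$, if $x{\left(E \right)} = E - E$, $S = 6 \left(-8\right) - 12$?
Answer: $\frac{1622}{1087} \approx 1.4922$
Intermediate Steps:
$S = -60$ ($S = -48 - 12 = -60$)
$x{\left(E \right)} = 0$
$\frac{-1622 + x{\left(-62 \right)}}{-1027 + S} = \frac{-1622 + 0}{-1027 - 60} = - \frac{1622}{-1087} = \left(-1622\right) \left(- \frac{1}{1087}\right) = \frac{1622}{1087}$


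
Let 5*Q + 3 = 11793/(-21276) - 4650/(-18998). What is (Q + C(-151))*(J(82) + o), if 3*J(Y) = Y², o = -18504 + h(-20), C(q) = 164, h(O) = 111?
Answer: -533178586810397/202100724 ≈ -2.6382e+6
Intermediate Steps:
o = -18393 (o = -18504 + 111 = -18393)
J(Y) = Y²/3
Q = -222952393/336834540 (Q = -⅗ + (11793/(-21276) - 4650/(-18998))/5 = -⅗ + (11793*(-1/21276) - 4650*(-1/18998))/5 = -⅗ + (-3931/7092 + 2325/9499)/5 = -⅗ + (⅕)*(-20851669/67366908) = -⅗ - 20851669/336834540 = -222952393/336834540 ≈ -0.66190)
(Q + C(-151))*(J(82) + o) = (-222952393/336834540 + 164)*((⅓)*82² - 18393) = 55017912167*((⅓)*6724 - 18393)/336834540 = 55017912167*(6724/3 - 18393)/336834540 = (55017912167/336834540)*(-48455/3) = -533178586810397/202100724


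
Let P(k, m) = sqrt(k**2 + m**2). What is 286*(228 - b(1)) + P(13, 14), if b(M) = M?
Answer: 64922 + sqrt(365) ≈ 64941.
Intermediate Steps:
286*(228 - b(1)) + P(13, 14) = 286*(228 - 1*1) + sqrt(13**2 + 14**2) = 286*(228 - 1) + sqrt(169 + 196) = 286*227 + sqrt(365) = 64922 + sqrt(365)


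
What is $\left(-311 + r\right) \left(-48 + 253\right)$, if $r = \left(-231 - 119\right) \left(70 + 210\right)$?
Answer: $-20153755$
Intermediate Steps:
$r = -98000$ ($r = \left(-350\right) 280 = -98000$)
$\left(-311 + r\right) \left(-48 + 253\right) = \left(-311 - 98000\right) \left(-48 + 253\right) = \left(-98311\right) 205 = -20153755$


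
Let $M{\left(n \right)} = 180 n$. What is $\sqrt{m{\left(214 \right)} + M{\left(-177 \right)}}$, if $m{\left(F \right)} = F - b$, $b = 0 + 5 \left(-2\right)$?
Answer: $2 i \sqrt{7909} \approx 177.87 i$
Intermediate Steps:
$b = -10$ ($b = 0 - 10 = -10$)
$m{\left(F \right)} = 10 + F$ ($m{\left(F \right)} = F - -10 = F + 10 = 10 + F$)
$\sqrt{m{\left(214 \right)} + M{\left(-177 \right)}} = \sqrt{\left(10 + 214\right) + 180 \left(-177\right)} = \sqrt{224 - 31860} = \sqrt{-31636} = 2 i \sqrt{7909}$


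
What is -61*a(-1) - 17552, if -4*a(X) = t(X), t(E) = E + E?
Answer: -35165/2 ≈ -17583.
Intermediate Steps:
t(E) = 2*E
a(X) = -X/2
-61*a(-1) - 17552 = -(-61)*(-1)/2 - 17552 = -61*½ - 17552 = -61/2 - 17552 = -35165/2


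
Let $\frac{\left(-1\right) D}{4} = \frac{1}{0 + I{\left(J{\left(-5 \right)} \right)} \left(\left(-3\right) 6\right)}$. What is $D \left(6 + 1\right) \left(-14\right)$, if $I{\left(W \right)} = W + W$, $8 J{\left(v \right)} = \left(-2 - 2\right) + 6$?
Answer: $- \frac{392}{9} \approx -43.556$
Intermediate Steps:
$J{\left(v \right)} = \frac{1}{4}$ ($J{\left(v \right)} = \frac{\left(-2 - 2\right) + 6}{8} = \frac{-4 + 6}{8} = \frac{1}{8} \cdot 2 = \frac{1}{4}$)
$I{\left(W \right)} = 2 W$
$D = \frac{4}{9}$ ($D = - \frac{4}{0 + 2 \cdot \frac{1}{4} \left(\left(-3\right) 6\right)} = - \frac{4}{0 + \frac{1}{2} \left(-18\right)} = - \frac{4}{0 - 9} = - \frac{4}{-9} = \left(-4\right) \left(- \frac{1}{9}\right) = \frac{4}{9} \approx 0.44444$)
$D \left(6 + 1\right) \left(-14\right) = \frac{4 \left(6 + 1\right)}{9} \left(-14\right) = \frac{4}{9} \cdot 7 \left(-14\right) = \frac{28}{9} \left(-14\right) = - \frac{392}{9}$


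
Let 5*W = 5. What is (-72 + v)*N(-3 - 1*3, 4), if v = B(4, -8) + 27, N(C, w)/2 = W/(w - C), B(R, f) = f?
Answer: -53/5 ≈ -10.600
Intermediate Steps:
W = 1 (W = (1/5)*5 = 1)
N(C, w) = 2/(w - C) (N(C, w) = 2*(1/(w - C)) = 2/(w - C))
v = 19 (v = -8 + 27 = 19)
(-72 + v)*N(-3 - 1*3, 4) = (-72 + 19)*(2/(4 - (-3 - 1*3))) = -106/(4 - (-3 - 3)) = -106/(4 - 1*(-6)) = -106/(4 + 6) = -106/10 = -53*1/5 = -53/5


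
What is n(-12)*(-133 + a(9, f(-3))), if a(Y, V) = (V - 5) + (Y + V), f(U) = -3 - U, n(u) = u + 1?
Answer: 1419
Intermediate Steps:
n(u) = 1 + u
a(Y, V) = -5 + Y + 2*V (a(Y, V) = (-5 + V) + (V + Y) = -5 + Y + 2*V)
n(-12)*(-133 + a(9, f(-3))) = (1 - 12)*(-133 + (-5 + 9 + 2*(-3 - 1*(-3)))) = -11*(-133 + (-5 + 9 + 2*(-3 + 3))) = -11*(-133 + (-5 + 9 + 2*0)) = -11*(-133 + (-5 + 9 + 0)) = -11*(-133 + 4) = -11*(-129) = 1419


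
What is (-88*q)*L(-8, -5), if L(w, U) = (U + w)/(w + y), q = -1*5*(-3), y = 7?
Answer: -17160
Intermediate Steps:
q = 15 (q = -5*(-3) = 15)
L(w, U) = (U + w)/(7 + w) (L(w, U) = (U + w)/(w + 7) = (U + w)/(7 + w))
(-88*q)*L(-8, -5) = (-88*15)*((-5 - 8)/(7 - 8)) = -1320*(-13)/(-1) = -(-1320)*(-13) = -1320*13 = -17160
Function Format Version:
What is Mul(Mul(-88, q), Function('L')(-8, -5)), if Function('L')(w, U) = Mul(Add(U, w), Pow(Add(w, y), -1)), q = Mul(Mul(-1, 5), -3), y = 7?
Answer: -17160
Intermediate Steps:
q = 15 (q = Mul(-5, -3) = 15)
Function('L')(w, U) = Mul(Pow(Add(7, w), -1), Add(U, w)) (Function('L')(w, U) = Mul(Add(U, w), Pow(Add(w, 7), -1)) = Mul(Add(U, w), Pow(Add(7, w), -1)) = Mul(Pow(Add(7, w), -1), Add(U, w)))
Mul(Mul(-88, q), Function('L')(-8, -5)) = Mul(Mul(-88, 15), Mul(Pow(Add(7, -8), -1), Add(-5, -8))) = Mul(-1320, Mul(Pow(-1, -1), -13)) = Mul(-1320, Mul(-1, -13)) = Mul(-1320, 13) = -17160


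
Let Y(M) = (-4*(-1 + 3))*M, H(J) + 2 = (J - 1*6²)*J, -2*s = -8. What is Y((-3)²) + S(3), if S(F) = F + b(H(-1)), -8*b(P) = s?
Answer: -139/2 ≈ -69.500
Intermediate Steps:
s = 4 (s = -½*(-8) = 4)
H(J) = -2 + J*(-36 + J) (H(J) = -2 + (J - 1*6²)*J = -2 + (J - 1*36)*J = -2 + (J - 36)*J = -2 + (-36 + J)*J = -2 + J*(-36 + J))
b(P) = -½ (b(P) = -⅛*4 = -½)
Y(M) = -8*M (Y(M) = (-4*2)*M = -8*M)
S(F) = -½ + F (S(F) = F - ½ = -½ + F)
Y((-3)²) + S(3) = -8*(-3)² + (-½ + 3) = -8*9 + 5/2 = -72 + 5/2 = -139/2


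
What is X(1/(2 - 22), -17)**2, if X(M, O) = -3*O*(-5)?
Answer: 65025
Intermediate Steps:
X(M, O) = 15*O
X(1/(2 - 22), -17)**2 = (15*(-17))**2 = (-255)**2 = 65025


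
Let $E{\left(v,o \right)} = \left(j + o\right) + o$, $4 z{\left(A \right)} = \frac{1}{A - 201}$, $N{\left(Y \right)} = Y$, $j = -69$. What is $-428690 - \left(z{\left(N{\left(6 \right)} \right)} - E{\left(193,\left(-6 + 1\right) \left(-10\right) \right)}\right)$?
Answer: $- \frac{334354019}{780} \approx -4.2866 \cdot 10^{5}$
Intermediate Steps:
$z{\left(A \right)} = \frac{1}{4 \left(-201 + A\right)}$ ($z{\left(A \right)} = \frac{1}{4 \left(A - 201\right)} = \frac{1}{4 \left(-201 + A\right)}$)
$E{\left(v,o \right)} = -69 + 2 o$ ($E{\left(v,o \right)} = \left(-69 + o\right) + o = -69 + 2 o$)
$-428690 - \left(z{\left(N{\left(6 \right)} \right)} - E{\left(193,\left(-6 + 1\right) \left(-10\right) \right)}\right) = -428690 - \left(\frac{1}{4 \left(-201 + 6\right)} - \left(-69 + 2 \left(-6 + 1\right) \left(-10\right)\right)\right) = -428690 - \left(\frac{1}{4 \left(-195\right)} - \left(-69 + 2 \left(\left(-5\right) \left(-10\right)\right)\right)\right) = -428690 - \left(\frac{1}{4} \left(- \frac{1}{195}\right) - \left(-69 + 2 \cdot 50\right)\right) = -428690 - \left(- \frac{1}{780} - \left(-69 + 100\right)\right) = -428690 - \left(- \frac{1}{780} - 31\right) = -428690 - - \frac{24181}{780} = -428690 + \frac{24181}{780} = - \frac{334354019}{780}$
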